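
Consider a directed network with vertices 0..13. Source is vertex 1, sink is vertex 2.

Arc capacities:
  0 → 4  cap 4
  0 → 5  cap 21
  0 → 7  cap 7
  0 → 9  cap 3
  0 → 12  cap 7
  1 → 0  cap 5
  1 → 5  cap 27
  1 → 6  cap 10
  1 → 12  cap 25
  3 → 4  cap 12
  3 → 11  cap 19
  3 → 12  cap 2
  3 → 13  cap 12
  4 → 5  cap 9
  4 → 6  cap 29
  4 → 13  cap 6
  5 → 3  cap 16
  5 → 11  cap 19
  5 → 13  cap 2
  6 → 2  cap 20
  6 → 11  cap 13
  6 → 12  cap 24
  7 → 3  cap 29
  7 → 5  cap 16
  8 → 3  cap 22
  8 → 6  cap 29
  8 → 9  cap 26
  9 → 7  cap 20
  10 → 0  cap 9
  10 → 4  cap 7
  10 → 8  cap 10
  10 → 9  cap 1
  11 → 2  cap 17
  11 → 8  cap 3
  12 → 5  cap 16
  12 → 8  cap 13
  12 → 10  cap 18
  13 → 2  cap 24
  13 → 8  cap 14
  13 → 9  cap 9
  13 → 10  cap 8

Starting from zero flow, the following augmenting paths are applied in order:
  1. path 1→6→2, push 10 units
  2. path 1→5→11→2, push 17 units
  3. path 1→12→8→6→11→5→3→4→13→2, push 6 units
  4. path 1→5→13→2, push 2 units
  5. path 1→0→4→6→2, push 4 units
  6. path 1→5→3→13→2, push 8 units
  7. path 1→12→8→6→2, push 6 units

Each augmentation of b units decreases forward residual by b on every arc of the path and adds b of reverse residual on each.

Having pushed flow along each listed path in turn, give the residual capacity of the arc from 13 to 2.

after path 1 (1→6→2, push 10): res(13,2)=24
after path 2 (1→5→11→2, push 17): res(13,2)=24
after path 3 (1→12→8→6→11→5→3→4→13→2, push 6): res(13,2)=18
after path 4 (1→5→13→2, push 2): res(13,2)=16
after path 5 (1→0→4→6→2, push 4): res(13,2)=16
after path 6 (1→5→3→13→2, push 8): res(13,2)=8
after path 7 (1→12→8→6→2, push 6): res(13,2)=8

Residual capacity of (13,2): 8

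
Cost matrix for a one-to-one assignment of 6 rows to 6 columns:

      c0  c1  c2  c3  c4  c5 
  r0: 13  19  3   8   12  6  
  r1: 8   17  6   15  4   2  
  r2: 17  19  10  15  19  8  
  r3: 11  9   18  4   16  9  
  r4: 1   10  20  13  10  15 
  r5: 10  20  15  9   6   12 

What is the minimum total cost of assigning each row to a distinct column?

optimal assignment: row0→col2 (cost 3), row1→col4 (cost 4), row2→col5 (cost 8), row3→col1 (cost 9), row4→col0 (cost 1), row5→col3 (cost 9)
total = 3 + 4 + 8 + 9 + 1 + 9 = 34

Minimum assignment cost: 34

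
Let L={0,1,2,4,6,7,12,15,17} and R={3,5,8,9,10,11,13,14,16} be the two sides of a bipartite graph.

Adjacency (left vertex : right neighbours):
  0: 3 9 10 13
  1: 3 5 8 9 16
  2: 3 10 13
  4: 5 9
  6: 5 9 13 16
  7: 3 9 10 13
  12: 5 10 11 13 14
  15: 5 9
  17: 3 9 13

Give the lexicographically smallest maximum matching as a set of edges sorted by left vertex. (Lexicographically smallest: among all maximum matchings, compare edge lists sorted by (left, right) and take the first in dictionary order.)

|M| = 8 (so the lex-smallest maximum matching has 8 edges)
process left vertices in ascending order; for each, take the smallest-labelled available neighbour that still permits 8 edges overall, or leave it unmatched if none does
lex-smallest matching: {0-3, 1-8, 2-10, 4-5, 6-16, 7-9, 12-11, 17-13}

Lex-smallest maximum matching: {(0,3), (1,8), (2,10), (4,5), (6,16), (7,9), (12,11), (17,13)}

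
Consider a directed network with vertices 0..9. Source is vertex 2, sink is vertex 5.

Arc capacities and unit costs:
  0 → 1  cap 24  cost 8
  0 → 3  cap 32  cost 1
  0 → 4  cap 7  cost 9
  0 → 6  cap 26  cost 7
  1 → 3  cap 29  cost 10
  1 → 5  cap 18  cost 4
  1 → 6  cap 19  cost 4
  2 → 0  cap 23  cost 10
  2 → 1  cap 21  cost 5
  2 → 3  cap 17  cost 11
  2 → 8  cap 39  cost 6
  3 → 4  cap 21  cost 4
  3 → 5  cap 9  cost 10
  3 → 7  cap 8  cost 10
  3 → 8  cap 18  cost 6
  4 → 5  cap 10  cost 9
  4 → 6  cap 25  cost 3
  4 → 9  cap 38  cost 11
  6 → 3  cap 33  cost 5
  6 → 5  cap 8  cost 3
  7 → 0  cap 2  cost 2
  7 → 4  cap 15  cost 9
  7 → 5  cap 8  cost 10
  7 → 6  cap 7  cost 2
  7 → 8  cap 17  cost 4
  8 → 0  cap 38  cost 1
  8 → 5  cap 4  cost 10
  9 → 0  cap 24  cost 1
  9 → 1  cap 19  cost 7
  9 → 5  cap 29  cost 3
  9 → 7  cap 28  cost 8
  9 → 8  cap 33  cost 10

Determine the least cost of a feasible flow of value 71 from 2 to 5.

shortest-cost path #1: 2→1→5 push 18 @ unit cost 9 (adds 162)
shortest-cost path #2: 2→1→6→5 push 3 @ unit cost 12 (adds 36)
shortest-cost path #3: 2→8→5 push 4 @ unit cost 16 (adds 64)
shortest-cost path #4: 2→8→0→6→5 push 5 @ unit cost 17 (adds 85)
shortest-cost path #5: 2→8→0→3→5 push 9 @ unit cost 18 (adds 162)
shortest-cost path #6: 2→8→0→3→4→5 push 10 @ unit cost 21 (adds 210)
shortest-cost path #7: 2→8→0→3→4→9→5 push 11 @ unit cost 26 (adds 286)
shortest-cost path #8: 2→3→7→5 push 8 @ unit cost 31 (adds 248)
shortest-cost path #9: 2→0→4→9→5 push 3 @ unit cost 33 (adds 99)
total cost = 1352

Minimum cost for 71 units: 1352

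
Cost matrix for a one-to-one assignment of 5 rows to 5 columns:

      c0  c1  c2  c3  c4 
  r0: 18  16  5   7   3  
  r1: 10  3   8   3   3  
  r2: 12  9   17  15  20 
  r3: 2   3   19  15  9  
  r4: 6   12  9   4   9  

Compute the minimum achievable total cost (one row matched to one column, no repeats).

Minimum assignment cost: 23

optimal assignment: row0→col2 (cost 5), row1→col4 (cost 3), row2→col1 (cost 9), row3→col0 (cost 2), row4→col3 (cost 4)
total = 5 + 3 + 9 + 2 + 4 = 23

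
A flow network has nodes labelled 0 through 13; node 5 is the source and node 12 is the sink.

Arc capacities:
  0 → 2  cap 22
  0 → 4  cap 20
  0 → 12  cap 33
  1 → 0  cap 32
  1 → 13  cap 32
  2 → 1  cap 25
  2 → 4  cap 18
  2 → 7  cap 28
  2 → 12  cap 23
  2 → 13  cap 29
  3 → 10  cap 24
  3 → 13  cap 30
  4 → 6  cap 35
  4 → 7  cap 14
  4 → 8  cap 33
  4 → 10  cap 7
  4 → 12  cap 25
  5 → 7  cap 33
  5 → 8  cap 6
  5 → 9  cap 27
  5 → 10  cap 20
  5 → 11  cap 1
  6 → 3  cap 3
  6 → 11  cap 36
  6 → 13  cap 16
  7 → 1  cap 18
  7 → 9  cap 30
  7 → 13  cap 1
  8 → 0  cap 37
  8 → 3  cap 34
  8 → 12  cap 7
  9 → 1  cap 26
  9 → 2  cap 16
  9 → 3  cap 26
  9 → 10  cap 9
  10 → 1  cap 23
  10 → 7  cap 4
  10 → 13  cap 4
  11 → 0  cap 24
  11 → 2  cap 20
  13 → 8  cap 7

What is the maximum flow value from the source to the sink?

augment #1: 5→8→12 bottleneck 6, total now 6
augment #2: 5→9→2→12 bottleneck 16, total now 22
augment #3: 5→11→0→12 bottleneck 1, total now 23
augment #4: 5→7→1→0→12 bottleneck 18, total now 41
augment #5: 5→7→13→8→12 bottleneck 1, total now 42
augment #6: 5→9→1→0→12 bottleneck 11, total now 53
augment #7: 5→10→1→0→12 bottleneck 3, total now 56
augment #8: 5→10→13→8→0→2→12 bottleneck 4, total now 60
augment #9: 5→10→1→13→8→0→2→12 bottleneck 2, total now 62

Maximum flow value: 62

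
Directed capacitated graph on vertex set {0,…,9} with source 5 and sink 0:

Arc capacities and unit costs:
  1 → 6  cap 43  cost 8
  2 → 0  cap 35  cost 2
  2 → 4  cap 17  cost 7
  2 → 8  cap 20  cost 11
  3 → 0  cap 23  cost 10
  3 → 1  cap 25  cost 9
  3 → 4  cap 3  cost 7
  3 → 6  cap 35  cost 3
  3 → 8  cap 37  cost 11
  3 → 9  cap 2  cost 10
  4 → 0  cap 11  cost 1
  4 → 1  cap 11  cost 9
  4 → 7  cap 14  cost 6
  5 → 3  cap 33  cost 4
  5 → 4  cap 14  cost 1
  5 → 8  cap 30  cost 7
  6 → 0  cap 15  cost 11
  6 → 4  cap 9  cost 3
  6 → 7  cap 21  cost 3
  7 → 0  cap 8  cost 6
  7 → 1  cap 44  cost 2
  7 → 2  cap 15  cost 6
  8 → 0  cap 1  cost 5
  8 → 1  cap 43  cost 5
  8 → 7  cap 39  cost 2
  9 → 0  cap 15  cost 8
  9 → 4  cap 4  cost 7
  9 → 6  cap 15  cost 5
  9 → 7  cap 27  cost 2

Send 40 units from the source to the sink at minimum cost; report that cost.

Minimum cost for 40 units: 425

shortest-cost path #1: 5→4→0 push 11 @ unit cost 2 (adds 22)
shortest-cost path #2: 5→8→0 push 1 @ unit cost 12 (adds 12)
shortest-cost path #3: 5→4→7→0 push 3 @ unit cost 13 (adds 39)
shortest-cost path #4: 5→3→0 push 23 @ unit cost 14 (adds 322)
shortest-cost path #5: 5→8→7→0 push 2 @ unit cost 15 (adds 30)
total cost = 425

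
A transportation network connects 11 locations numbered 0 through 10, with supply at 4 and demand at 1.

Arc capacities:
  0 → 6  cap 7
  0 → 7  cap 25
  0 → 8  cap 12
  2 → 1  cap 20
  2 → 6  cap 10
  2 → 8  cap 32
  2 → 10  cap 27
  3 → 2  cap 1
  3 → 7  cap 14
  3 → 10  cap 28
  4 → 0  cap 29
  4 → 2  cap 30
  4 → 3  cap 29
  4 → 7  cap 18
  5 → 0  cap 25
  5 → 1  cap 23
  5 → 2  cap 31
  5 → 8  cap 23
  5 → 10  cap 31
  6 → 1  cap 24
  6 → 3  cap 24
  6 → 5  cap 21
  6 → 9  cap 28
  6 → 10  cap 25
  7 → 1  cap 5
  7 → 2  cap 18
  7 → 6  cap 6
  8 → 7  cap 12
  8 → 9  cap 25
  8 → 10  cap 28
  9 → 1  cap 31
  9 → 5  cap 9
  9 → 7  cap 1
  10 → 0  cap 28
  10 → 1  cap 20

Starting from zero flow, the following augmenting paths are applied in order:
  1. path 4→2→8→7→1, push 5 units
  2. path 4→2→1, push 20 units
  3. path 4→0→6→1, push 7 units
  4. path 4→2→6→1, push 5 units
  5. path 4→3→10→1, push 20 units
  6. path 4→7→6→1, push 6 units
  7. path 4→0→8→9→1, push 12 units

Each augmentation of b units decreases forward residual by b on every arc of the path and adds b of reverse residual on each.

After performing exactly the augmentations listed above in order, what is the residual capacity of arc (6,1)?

Residual capacity of (6,1): 6

after path 1 (4→2→8→7→1, push 5): res(6,1)=24
after path 2 (4→2→1, push 20): res(6,1)=24
after path 3 (4→0→6→1, push 7): res(6,1)=17
after path 4 (4→2→6→1, push 5): res(6,1)=12
after path 5 (4→3→10→1, push 20): res(6,1)=12
after path 6 (4→7→6→1, push 6): res(6,1)=6
after path 7 (4→0→8→9→1, push 12): res(6,1)=6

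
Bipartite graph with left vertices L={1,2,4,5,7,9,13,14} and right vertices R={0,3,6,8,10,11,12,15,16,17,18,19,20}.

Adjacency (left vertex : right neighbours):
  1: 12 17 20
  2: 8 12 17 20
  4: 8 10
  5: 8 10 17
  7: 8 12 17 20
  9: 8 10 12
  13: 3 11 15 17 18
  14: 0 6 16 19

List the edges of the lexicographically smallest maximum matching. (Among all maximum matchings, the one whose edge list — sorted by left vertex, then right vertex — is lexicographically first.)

|M| = 7 (so the lex-smallest maximum matching has 7 edges)
process left vertices in ascending order; for each, take the smallest-labelled available neighbour that still permits 7 edges overall, or leave it unmatched if none does
lex-smallest matching: {1-12, 2-8, 4-10, 5-17, 7-20, 13-3, 14-0}

Lex-smallest maximum matching: {(1,12), (2,8), (4,10), (5,17), (7,20), (13,3), (14,0)}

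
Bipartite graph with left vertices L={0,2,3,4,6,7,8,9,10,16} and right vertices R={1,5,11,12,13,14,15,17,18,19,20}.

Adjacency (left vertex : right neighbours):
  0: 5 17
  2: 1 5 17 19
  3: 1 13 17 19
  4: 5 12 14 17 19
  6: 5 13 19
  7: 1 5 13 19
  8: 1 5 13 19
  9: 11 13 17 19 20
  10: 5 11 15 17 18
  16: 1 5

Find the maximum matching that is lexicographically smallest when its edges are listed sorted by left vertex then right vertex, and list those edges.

Lex-smallest maximum matching: {(0,5), (2,1), (3,17), (4,12), (6,13), (7,19), (9,11), (10,15)}

|M| = 8 (so the lex-smallest maximum matching has 8 edges)
process left vertices in ascending order; for each, take the smallest-labelled available neighbour that still permits 8 edges overall, or leave it unmatched if none does
lex-smallest matching: {0-5, 2-1, 3-17, 4-12, 6-13, 7-19, 9-11, 10-15}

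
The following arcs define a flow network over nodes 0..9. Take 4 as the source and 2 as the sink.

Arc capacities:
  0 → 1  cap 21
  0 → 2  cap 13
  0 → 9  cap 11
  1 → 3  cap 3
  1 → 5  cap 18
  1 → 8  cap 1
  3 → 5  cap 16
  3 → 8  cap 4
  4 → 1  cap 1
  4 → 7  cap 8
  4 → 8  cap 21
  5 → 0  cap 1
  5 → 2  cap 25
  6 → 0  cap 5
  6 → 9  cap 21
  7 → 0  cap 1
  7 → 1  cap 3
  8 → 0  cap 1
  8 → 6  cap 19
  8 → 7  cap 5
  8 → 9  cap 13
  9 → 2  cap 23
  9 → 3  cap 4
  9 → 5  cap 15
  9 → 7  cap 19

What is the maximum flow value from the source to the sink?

augment #1: 4→1→5→2 bottleneck 1, total now 1
augment #2: 4→7→0→2 bottleneck 1, total now 2
augment #3: 4→8→0→2 bottleneck 1, total now 3
augment #4: 4→8→9→2 bottleneck 13, total now 16
augment #5: 4→7→1→5→2 bottleneck 3, total now 19
augment #6: 4→8→6→0→2 bottleneck 5, total now 24
augment #7: 4→8→6→9→2 bottleneck 2, total now 26

Maximum flow value: 26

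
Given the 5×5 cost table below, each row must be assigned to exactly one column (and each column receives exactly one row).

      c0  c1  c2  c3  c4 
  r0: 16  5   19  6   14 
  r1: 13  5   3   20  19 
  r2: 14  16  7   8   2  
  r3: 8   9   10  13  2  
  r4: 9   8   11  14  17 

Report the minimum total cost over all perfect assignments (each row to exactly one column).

one of 2 optimal assignments: row0→col1 (cost 5), row1→col2 (cost 3), row2→col3 (cost 8), row3→col4 (cost 2), row4→col0 (cost 9)
total = 5 + 3 + 8 + 2 + 9 = 27

Minimum assignment cost: 27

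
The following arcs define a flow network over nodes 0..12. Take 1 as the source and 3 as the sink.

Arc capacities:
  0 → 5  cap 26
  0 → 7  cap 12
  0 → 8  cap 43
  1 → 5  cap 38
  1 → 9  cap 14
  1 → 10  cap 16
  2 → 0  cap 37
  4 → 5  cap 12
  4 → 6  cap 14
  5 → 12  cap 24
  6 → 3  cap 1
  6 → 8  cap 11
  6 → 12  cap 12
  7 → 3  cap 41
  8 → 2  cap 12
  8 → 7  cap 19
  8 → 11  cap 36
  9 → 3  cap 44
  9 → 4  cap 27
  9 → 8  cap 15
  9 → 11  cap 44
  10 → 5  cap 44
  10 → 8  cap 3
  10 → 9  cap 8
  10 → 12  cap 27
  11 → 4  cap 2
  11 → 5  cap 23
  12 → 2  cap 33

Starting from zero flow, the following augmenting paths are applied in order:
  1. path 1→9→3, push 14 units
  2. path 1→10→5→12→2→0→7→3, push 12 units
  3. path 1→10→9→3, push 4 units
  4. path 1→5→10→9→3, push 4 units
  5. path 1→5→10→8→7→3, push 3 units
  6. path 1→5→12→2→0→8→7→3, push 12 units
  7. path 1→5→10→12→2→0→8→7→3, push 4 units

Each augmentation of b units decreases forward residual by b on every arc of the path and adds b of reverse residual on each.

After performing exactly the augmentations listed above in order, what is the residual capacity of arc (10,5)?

Residual capacity of (10,5): 43

after path 1 (1→9→3, push 14): res(10,5)=44
after path 2 (1→10→5→12→2→0→7→3, push 12): res(10,5)=32
after path 3 (1→10→9→3, push 4): res(10,5)=32
after path 4 (1→5→10→9→3, push 4): res(10,5)=36
after path 5 (1→5→10→8→7→3, push 3): res(10,5)=39
after path 6 (1→5→12→2→0→8→7→3, push 12): res(10,5)=39
after path 7 (1→5→10→12→2→0→8→7→3, push 4): res(10,5)=43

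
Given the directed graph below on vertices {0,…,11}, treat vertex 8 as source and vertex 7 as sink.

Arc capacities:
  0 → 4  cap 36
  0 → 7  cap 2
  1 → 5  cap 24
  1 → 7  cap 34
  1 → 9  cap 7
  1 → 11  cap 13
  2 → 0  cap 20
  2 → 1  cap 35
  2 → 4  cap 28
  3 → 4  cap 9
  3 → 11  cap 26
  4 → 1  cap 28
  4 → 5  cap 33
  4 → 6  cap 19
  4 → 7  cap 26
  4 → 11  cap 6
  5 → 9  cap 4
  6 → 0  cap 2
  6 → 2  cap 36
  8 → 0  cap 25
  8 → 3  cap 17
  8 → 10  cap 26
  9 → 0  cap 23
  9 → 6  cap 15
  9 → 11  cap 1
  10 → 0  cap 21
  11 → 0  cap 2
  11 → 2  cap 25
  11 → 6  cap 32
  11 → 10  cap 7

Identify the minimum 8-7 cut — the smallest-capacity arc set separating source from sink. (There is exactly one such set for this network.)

augment #1: 8→0→7 push 2
augment #2: 8→0→4→7 push 23
augment #3: 8→3→4→7 push 3
augment #4: 8→3→4→1→7 push 6
augment #5: 8→3→11→2→1→7 push 8
augment #6: 8→10→0→4→1→7 push 13
max flow = 55; residual-reachable set from 8 gives S-side
cut edges (S→T): {(0,4), (0,7), (8,3)} total cap 55

Min-cut arcs: {(0,4), (0,7), (8,3)} (total capacity 55)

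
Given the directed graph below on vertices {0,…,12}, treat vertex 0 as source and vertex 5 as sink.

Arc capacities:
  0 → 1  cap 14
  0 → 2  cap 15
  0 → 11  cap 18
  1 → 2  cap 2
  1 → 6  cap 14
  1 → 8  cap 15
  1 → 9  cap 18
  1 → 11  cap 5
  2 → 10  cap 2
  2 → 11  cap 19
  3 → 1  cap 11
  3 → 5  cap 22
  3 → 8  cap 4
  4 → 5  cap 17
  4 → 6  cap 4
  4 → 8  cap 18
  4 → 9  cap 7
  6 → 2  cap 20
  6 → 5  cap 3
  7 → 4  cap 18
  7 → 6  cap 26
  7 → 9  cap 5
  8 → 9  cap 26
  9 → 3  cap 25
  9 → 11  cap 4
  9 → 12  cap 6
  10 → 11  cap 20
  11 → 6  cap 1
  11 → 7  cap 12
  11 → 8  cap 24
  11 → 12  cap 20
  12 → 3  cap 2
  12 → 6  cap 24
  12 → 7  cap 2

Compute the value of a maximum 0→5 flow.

Maximum flow value: 39

augment #1: 0→1→6→5 bottleneck 3, total now 3
augment #2: 0→1→9→3→5 bottleneck 11, total now 14
augment #3: 0→11→7→4→5 bottleneck 12, total now 26
augment #4: 0→11→12→3→5 bottleneck 2, total now 28
augment #5: 0→11→8→9→3→5 bottleneck 4, total now 32
augment #6: 0→2→11→8→9→3→5 bottleneck 5, total now 37
augment #7: 0→2→11→12→7→4→5 bottleneck 2, total now 39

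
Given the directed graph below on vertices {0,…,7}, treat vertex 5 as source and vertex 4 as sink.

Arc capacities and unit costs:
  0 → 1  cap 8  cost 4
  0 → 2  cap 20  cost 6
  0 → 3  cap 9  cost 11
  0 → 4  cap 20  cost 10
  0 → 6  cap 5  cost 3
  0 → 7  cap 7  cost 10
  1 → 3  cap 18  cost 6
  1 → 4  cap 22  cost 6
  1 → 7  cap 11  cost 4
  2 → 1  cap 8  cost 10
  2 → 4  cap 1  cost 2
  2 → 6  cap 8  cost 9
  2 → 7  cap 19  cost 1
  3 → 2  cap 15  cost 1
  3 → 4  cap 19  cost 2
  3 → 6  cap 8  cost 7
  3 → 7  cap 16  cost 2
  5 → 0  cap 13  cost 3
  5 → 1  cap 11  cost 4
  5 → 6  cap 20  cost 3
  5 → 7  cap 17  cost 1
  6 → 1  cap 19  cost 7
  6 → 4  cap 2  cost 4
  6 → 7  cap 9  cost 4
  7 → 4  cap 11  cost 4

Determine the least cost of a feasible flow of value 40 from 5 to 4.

Minimum cost for 40 units: 394

shortest-cost path #1: 5→7→4 push 11 @ unit cost 5 (adds 55)
shortest-cost path #2: 5→6→4 push 2 @ unit cost 7 (adds 14)
shortest-cost path #3: 5→1→4 push 11 @ unit cost 10 (adds 110)
shortest-cost path #4: 5→0→2→4 push 1 @ unit cost 11 (adds 11)
shortest-cost path #5: 5→0→4 push 12 @ unit cost 13 (adds 156)
shortest-cost path #6: 5→6→1→4 push 3 @ unit cost 16 (adds 48)
total cost = 394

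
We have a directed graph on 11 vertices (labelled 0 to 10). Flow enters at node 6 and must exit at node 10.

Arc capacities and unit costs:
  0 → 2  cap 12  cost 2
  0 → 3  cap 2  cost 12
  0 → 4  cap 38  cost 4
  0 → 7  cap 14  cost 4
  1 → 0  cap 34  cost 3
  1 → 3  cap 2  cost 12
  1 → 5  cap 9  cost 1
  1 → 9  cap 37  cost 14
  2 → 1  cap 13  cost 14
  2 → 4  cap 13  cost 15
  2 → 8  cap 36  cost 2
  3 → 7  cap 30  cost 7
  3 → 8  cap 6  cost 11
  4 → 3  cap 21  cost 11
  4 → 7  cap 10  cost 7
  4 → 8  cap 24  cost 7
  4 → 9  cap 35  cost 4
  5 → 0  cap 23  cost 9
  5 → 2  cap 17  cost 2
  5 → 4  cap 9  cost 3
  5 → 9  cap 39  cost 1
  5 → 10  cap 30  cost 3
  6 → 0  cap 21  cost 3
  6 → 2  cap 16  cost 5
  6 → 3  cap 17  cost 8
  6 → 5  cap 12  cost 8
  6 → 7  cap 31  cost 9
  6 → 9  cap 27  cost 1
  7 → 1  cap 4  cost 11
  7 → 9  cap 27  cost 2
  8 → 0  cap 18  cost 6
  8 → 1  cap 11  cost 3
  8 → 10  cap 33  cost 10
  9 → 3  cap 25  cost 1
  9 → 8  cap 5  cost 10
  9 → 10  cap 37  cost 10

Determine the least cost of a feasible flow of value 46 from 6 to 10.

Minimum cost for 46 units: 527

shortest-cost path #1: 6→9→10 push 27 @ unit cost 11 (adds 297)
shortest-cost path #2: 6→5→10 push 12 @ unit cost 11 (adds 132)
shortest-cost path #3: 6→2→8→1→5→10 push 7 @ unit cost 14 (adds 98)
total cost = 527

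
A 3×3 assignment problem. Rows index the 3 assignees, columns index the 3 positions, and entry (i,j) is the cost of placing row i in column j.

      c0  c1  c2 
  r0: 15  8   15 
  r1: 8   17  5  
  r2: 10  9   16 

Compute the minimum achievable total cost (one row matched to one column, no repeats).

Minimum assignment cost: 23

optimal assignment: row0→col1 (cost 8), row1→col2 (cost 5), row2→col0 (cost 10)
total = 8 + 5 + 10 = 23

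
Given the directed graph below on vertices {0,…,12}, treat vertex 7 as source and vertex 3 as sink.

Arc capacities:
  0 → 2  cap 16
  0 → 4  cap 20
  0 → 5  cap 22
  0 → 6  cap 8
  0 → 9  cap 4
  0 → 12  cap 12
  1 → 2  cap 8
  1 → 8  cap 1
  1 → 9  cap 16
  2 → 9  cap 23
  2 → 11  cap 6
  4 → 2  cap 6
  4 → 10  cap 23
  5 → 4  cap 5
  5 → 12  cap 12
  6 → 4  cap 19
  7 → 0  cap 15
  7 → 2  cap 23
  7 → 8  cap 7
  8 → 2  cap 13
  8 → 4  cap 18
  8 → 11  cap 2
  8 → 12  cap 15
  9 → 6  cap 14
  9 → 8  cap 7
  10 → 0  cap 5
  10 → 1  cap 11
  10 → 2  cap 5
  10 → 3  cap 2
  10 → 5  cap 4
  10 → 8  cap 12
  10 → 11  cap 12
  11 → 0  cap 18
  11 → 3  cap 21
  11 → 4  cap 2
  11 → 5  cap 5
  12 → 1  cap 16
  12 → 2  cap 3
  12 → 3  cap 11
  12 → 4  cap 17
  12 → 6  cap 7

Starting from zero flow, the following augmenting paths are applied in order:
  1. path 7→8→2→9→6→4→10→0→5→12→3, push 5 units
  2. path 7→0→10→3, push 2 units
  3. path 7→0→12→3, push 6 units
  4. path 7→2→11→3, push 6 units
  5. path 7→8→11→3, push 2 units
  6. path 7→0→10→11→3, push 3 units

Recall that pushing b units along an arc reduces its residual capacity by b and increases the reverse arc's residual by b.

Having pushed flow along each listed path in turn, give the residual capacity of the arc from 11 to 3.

after path 1 (7→8→2→9→6→4→10→0→5→12→3, push 5): res(11,3)=21
after path 2 (7→0→10→3, push 2): res(11,3)=21
after path 3 (7→0→12→3, push 6): res(11,3)=21
after path 4 (7→2→11→3, push 6): res(11,3)=15
after path 5 (7→8→11→3, push 2): res(11,3)=13
after path 6 (7→0→10→11→3, push 3): res(11,3)=10

Residual capacity of (11,3): 10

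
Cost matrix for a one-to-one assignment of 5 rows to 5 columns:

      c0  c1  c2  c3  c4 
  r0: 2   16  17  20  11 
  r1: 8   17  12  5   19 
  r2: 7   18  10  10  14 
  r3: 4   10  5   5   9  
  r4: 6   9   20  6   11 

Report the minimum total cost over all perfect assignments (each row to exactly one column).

Minimum assignment cost: 35

one of 2 optimal assignments: row0→col0 (cost 2), row1→col3 (cost 5), row2→col2 (cost 10), row3→col4 (cost 9), row4→col1 (cost 9)
total = 2 + 5 + 10 + 9 + 9 = 35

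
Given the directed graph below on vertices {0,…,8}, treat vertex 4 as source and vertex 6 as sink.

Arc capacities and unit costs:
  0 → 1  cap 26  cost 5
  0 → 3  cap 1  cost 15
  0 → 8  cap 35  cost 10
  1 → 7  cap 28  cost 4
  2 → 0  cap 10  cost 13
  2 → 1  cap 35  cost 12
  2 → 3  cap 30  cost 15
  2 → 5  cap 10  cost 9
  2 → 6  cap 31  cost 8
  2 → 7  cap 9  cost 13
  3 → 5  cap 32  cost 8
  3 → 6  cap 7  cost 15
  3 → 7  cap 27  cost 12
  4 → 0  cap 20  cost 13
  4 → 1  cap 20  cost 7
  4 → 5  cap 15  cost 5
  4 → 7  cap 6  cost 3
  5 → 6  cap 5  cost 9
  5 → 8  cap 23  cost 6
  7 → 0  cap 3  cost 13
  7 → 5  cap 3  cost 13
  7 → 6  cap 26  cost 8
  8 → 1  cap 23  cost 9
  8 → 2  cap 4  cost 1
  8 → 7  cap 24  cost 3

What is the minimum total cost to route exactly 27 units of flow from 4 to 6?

shortest-cost path #1: 4→7→6 push 6 @ unit cost 11 (adds 66)
shortest-cost path #2: 4→5→6 push 5 @ unit cost 14 (adds 70)
shortest-cost path #3: 4→1→7→6 push 16 @ unit cost 19 (adds 304)
total cost = 440

Minimum cost for 27 units: 440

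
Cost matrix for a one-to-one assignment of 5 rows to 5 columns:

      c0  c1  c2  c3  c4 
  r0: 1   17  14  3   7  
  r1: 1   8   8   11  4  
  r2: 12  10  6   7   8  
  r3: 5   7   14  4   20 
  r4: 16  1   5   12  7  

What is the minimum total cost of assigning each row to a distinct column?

optimal assignment: row0→col0 (cost 1), row1→col4 (cost 4), row2→col2 (cost 6), row3→col3 (cost 4), row4→col1 (cost 1)
total = 1 + 4 + 6 + 4 + 1 = 16

Minimum assignment cost: 16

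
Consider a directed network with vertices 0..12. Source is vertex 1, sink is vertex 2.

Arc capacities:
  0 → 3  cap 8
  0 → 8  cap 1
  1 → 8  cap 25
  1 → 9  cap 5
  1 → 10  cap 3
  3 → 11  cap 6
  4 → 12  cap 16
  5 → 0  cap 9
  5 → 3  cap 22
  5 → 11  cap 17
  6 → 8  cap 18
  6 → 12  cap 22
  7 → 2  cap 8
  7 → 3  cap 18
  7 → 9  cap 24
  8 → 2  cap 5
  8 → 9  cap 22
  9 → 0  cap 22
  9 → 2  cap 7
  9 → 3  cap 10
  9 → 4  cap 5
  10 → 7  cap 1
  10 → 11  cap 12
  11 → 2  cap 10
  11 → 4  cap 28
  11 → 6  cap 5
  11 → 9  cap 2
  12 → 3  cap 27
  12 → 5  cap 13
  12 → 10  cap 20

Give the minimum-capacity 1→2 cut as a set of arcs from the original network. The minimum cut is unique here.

augment #1: 1→8→2 push 5
augment #2: 1→9→2 push 5
augment #3: 1→8→9→2 push 2
augment #4: 1→10→7→2 push 1
augment #5: 1→10→11→2 push 2
augment #6: 1→8→9→3→11→2 push 6
augment #7: 1→8→9→4→12→5→11→2 push 2
max flow = 23; residual-reachable set from 1 gives S-side
cut edges (S→T): {(8,2), (9,2), (10,7), (11,2)} total cap 23

Min-cut arcs: {(8,2), (9,2), (10,7), (11,2)} (total capacity 23)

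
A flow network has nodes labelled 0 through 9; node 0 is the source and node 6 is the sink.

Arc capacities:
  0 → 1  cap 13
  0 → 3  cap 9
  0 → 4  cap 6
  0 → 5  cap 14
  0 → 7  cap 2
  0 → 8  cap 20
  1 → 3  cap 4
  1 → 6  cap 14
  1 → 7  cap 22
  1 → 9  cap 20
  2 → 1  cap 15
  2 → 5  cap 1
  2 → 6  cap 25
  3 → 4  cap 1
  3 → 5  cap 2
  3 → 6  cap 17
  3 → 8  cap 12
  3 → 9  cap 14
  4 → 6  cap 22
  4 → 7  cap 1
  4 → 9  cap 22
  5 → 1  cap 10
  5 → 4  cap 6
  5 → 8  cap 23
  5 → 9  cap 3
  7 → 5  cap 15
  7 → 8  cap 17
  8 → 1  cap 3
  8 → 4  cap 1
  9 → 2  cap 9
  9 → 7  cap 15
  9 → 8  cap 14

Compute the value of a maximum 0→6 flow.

Maximum flow value: 48

augment #1: 0→1→6 bottleneck 13, total now 13
augment #2: 0→3→6 bottleneck 9, total now 22
augment #3: 0→4→6 bottleneck 6, total now 28
augment #4: 0→5→1→6 bottleneck 1, total now 29
augment #5: 0→5→4→6 bottleneck 6, total now 35
augment #6: 0→8→4→6 bottleneck 1, total now 36
augment #7: 0→5→1→3→6 bottleneck 4, total now 40
augment #8: 0→5→9→2→6 bottleneck 3, total now 43
augment #9: 0→8→1→9→2→6 bottleneck 3, total now 46
augment #10: 0→7→5→1→9→2→6 bottleneck 2, total now 48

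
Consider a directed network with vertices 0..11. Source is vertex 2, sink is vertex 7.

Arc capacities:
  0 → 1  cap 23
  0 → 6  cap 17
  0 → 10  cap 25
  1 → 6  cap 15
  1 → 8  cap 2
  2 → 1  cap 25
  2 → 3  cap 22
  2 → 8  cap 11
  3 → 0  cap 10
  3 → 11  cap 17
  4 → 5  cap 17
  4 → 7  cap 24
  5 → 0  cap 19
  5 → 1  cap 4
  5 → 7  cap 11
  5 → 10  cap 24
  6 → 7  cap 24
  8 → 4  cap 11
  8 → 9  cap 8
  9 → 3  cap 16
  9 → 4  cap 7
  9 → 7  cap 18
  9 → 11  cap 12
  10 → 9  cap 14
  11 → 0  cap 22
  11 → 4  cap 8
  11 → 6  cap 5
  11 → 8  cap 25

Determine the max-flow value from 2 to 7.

Maximum flow value: 50

augment #1: 2→1→6→7 bottleneck 15, total now 15
augment #2: 2→8→4→7 bottleneck 11, total now 26
augment #3: 2→1→8→9→7 bottleneck 2, total now 28
augment #4: 2→3→0→6→7 bottleneck 9, total now 37
augment #5: 2→3→11→4→7 bottleneck 8, total now 45
augment #6: 2→3→0→10→9→7 bottleneck 1, total now 46
augment #7: 2→3→11→8→9→7 bottleneck 4, total now 50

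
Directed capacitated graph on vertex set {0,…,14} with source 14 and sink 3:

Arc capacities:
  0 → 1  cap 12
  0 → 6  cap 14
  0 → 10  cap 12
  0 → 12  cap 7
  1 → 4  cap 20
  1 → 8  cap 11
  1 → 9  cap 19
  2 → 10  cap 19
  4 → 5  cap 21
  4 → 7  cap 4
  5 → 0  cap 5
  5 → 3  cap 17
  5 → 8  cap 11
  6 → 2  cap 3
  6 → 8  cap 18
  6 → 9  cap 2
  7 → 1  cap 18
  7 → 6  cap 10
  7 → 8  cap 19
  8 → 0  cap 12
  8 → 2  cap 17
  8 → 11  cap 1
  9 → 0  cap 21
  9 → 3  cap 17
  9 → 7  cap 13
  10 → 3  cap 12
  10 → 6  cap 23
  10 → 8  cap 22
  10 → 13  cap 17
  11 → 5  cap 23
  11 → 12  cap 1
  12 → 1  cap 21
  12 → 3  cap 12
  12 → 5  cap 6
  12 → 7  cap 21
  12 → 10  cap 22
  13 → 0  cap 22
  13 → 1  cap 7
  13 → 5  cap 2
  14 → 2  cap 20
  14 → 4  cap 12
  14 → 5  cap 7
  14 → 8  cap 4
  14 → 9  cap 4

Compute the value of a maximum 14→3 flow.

Maximum flow value: 46

augment #1: 14→5→3 bottleneck 7, total now 7
augment #2: 14→9→3 bottleneck 4, total now 11
augment #3: 14→2→10→3 bottleneck 12, total now 23
augment #4: 14→4→5→3 bottleneck 10, total now 33
augment #5: 14→8→0→12→3 bottleneck 4, total now 37
augment #6: 14→2→10→6→9→3 bottleneck 2, total now 39
augment #7: 14→4→5→0→12→3 bottleneck 2, total now 41
augment #8: 14→2→10→8→0→12→3 bottleneck 1, total now 42
augment #9: 14→2→10→8→11→12→3 bottleneck 1, total now 43
augment #10: 14→2→10→13→1→9→3 bottleneck 3, total now 46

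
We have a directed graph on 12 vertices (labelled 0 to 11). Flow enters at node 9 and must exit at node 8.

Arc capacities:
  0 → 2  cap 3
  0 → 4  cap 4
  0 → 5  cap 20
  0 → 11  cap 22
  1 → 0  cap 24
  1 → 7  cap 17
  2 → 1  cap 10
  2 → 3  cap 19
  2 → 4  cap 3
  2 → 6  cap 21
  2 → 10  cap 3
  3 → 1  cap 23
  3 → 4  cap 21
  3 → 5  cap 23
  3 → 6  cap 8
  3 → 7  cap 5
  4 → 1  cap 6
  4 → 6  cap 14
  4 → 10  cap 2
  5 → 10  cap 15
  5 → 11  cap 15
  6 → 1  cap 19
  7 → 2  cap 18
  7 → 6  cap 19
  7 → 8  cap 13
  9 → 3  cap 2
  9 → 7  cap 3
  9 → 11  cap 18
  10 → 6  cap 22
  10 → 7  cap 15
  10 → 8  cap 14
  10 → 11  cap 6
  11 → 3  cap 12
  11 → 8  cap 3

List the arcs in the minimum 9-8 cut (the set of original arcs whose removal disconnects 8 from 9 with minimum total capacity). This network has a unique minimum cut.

Min-cut arcs: {(9,3), (9,7), (11,3), (11,8)} (total capacity 20)

augment #1: 9→7→8 push 3
augment #2: 9→11→8 push 3
augment #3: 9→3→7→8 push 2
augment #4: 9→11→3→7→8 push 3
augment #5: 9→11→3→1→7→8 push 5
augment #6: 9→11→3→4→10→8 push 2
augment #7: 9→11→3→5→10→8 push 2
max flow = 20; residual-reachable set from 9 gives S-side
cut edges (S→T): {(9,3), (9,7), (11,3), (11,8)} total cap 20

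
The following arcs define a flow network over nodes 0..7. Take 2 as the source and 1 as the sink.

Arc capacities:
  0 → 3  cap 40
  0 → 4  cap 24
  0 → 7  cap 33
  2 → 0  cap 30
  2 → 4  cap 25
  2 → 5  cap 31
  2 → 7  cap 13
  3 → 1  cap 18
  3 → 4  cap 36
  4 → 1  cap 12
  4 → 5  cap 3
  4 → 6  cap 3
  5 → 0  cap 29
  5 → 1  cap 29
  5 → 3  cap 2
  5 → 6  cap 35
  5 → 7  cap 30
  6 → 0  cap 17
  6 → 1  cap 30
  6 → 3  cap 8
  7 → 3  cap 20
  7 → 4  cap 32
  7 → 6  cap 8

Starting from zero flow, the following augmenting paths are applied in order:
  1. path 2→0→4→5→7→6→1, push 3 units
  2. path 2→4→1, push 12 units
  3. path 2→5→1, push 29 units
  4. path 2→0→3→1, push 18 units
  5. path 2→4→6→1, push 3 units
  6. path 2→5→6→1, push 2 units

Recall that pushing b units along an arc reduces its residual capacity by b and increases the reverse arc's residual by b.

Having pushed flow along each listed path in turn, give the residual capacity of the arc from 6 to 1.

after path 1 (2→0→4→5→7→6→1, push 3): res(6,1)=27
after path 2 (2→4→1, push 12): res(6,1)=27
after path 3 (2→5→1, push 29): res(6,1)=27
after path 4 (2→0→3→1, push 18): res(6,1)=27
after path 5 (2→4→6→1, push 3): res(6,1)=24
after path 6 (2→5→6→1, push 2): res(6,1)=22

Residual capacity of (6,1): 22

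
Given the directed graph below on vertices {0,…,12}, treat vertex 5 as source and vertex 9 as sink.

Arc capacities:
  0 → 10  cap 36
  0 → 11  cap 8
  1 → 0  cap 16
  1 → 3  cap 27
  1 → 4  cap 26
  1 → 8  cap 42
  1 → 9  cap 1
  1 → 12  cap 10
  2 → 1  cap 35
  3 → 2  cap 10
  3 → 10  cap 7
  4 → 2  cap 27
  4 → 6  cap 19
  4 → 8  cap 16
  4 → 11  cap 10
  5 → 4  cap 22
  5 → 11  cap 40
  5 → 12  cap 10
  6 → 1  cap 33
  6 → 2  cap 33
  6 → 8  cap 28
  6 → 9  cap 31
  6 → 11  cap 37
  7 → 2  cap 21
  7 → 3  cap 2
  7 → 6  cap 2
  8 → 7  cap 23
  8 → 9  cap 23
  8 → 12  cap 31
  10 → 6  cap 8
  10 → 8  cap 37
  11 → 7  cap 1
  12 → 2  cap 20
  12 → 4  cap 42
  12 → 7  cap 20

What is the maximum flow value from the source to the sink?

augment #1: 5→4→6→9 bottleneck 19, total now 19
augment #2: 5→4→8→9 bottleneck 3, total now 22
augment #3: 5→11→7→6→9 bottleneck 1, total now 23
augment #4: 5→12→2→1→9 bottleneck 1, total now 24
augment #5: 5→12→4→8→9 bottleneck 9, total now 33

Maximum flow value: 33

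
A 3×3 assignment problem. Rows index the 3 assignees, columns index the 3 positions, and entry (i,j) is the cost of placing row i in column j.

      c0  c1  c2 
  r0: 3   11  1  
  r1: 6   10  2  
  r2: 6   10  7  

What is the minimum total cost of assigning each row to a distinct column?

optimal assignment: row0→col0 (cost 3), row1→col2 (cost 2), row2→col1 (cost 10)
total = 3 + 2 + 10 = 15

Minimum assignment cost: 15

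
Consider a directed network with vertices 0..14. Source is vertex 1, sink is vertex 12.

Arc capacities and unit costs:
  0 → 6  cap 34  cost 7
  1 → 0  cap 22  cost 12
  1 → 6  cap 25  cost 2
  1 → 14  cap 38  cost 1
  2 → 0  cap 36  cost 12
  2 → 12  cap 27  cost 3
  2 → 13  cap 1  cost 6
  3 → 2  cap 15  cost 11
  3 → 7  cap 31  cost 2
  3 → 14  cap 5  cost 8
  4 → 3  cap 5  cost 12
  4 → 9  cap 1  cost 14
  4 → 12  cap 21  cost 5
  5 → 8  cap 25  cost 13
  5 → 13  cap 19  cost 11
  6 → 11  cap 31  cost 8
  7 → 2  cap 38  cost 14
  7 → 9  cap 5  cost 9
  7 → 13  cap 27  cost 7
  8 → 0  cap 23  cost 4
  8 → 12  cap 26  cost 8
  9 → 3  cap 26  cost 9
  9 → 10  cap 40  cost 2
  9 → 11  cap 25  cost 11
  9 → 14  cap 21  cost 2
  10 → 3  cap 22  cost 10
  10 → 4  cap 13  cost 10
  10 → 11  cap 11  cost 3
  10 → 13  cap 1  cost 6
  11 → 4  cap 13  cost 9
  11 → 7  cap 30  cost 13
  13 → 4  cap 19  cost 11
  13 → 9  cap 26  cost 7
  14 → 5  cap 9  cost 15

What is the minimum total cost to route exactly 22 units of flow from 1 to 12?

Minimum cost for 22 units: 645

shortest-cost path #1: 1→6→11→4→12 push 13 @ unit cost 24 (adds 312)
shortest-cost path #2: 1→14→5→8→12 push 9 @ unit cost 37 (adds 333)
total cost = 645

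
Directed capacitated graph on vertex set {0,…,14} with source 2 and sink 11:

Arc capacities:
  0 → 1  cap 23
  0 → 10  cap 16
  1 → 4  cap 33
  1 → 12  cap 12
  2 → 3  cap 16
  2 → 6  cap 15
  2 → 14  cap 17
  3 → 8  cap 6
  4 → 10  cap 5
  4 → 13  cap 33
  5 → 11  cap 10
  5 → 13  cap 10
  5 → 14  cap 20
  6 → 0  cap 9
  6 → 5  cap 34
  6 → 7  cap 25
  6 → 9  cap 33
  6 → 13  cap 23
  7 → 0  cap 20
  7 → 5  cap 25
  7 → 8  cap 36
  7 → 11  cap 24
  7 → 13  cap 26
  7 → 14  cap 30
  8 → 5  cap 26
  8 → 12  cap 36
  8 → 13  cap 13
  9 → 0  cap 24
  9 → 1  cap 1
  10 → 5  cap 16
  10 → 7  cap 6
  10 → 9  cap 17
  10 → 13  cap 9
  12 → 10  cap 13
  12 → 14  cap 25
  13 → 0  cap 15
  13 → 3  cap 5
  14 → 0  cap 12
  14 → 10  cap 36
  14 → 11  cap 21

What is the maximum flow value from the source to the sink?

augment #1: 2→14→11 bottleneck 17, total now 17
augment #2: 2→6→5→11 bottleneck 10, total now 27
augment #3: 2→6→7→11 bottleneck 5, total now 32
augment #4: 2→3→8→5→14→11 bottleneck 4, total now 36
augment #5: 2→3→8→5→6→7→11 bottleneck 2, total now 38

Maximum flow value: 38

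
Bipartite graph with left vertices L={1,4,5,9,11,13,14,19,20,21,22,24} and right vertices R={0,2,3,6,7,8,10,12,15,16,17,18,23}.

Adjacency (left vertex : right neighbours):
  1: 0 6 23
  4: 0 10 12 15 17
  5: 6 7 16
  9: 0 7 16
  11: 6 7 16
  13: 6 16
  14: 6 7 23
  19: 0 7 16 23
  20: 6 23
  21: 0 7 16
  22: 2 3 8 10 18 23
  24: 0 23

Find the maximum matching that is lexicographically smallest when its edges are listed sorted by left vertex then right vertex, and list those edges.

|M| = 7 (so the lex-smallest maximum matching has 7 edges)
process left vertices in ascending order; for each, take the smallest-labelled available neighbour that still permits 7 edges overall, or leave it unmatched if none does
lex-smallest matching: {1-0, 4-10, 5-6, 9-7, 11-16, 14-23, 22-2}

Lex-smallest maximum matching: {(1,0), (4,10), (5,6), (9,7), (11,16), (14,23), (22,2)}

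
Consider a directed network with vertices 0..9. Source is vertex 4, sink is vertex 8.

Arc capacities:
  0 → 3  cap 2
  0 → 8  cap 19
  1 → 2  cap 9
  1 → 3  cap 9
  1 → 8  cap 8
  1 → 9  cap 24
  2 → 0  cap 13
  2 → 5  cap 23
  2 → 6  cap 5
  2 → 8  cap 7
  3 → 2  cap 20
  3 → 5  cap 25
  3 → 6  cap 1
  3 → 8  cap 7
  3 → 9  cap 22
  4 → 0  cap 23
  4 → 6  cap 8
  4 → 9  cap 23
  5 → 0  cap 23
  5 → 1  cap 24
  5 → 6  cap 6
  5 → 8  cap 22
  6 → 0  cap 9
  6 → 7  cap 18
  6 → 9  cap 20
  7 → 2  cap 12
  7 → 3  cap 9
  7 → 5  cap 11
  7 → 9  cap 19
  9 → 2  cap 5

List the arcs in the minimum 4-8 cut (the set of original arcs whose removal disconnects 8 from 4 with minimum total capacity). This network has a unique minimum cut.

augment #1: 4→0→8 push 19
augment #2: 4→0→3→8 push 2
augment #3: 4→9→2→8 push 5
augment #4: 4→6→7→2→8 push 2
augment #5: 4→6→7→3→8 push 5
augment #6: 4→6→7→5→8 push 1
max flow = 34; residual-reachable set from 4 gives S-side
cut edges (S→T): {(0,3), (0,8), (4,6), (9,2)} total cap 34

Min-cut arcs: {(0,3), (0,8), (4,6), (9,2)} (total capacity 34)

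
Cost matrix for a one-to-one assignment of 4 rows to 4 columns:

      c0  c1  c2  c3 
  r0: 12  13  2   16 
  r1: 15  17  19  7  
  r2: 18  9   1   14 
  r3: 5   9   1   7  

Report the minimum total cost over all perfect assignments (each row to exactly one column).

optimal assignment: row0→col2 (cost 2), row1→col3 (cost 7), row2→col1 (cost 9), row3→col0 (cost 5)
total = 2 + 7 + 9 + 5 = 23

Minimum assignment cost: 23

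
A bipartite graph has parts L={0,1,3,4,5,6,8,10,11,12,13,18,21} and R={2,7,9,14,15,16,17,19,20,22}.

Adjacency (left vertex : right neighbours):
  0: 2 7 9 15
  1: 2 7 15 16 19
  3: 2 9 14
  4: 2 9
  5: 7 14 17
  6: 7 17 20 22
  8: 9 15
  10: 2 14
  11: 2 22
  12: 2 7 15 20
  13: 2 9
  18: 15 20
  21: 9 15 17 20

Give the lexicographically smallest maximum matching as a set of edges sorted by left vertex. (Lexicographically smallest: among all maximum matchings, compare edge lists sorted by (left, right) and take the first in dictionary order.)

Lex-smallest maximum matching: {(0,2), (1,16), (3,9), (5,7), (6,17), (8,15), (10,14), (11,22), (12,20)}

|M| = 9 (so the lex-smallest maximum matching has 9 edges)
process left vertices in ascending order; for each, take the smallest-labelled available neighbour that still permits 9 edges overall, or leave it unmatched if none does
lex-smallest matching: {0-2, 1-16, 3-9, 5-7, 6-17, 8-15, 10-14, 11-22, 12-20}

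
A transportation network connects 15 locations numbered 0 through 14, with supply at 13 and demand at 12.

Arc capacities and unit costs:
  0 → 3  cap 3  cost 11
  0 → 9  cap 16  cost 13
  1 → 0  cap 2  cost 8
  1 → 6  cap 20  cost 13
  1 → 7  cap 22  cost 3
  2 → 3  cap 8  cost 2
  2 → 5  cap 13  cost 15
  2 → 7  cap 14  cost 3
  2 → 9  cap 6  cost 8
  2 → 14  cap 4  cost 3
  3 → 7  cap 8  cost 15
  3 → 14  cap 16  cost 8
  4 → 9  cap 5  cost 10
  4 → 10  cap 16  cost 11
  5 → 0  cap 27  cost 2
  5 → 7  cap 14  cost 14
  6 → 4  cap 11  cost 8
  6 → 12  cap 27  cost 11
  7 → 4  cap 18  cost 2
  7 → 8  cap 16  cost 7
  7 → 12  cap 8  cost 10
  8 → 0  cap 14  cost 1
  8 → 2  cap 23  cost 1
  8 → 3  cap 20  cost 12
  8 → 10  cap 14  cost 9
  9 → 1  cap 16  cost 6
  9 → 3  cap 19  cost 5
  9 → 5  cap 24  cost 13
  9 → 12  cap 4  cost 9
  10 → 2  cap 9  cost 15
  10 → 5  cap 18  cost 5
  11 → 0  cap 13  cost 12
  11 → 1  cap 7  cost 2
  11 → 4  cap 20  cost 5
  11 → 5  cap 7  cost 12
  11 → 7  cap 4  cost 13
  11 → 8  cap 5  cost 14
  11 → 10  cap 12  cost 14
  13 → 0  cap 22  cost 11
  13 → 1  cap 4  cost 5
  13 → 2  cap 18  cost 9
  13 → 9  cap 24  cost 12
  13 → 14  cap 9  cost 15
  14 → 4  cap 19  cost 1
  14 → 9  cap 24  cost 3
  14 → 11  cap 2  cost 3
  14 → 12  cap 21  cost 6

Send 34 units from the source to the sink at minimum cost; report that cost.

Minimum cost for 34 units: 738

shortest-cost path #1: 13→1→7→12 push 4 @ unit cost 18 (adds 72)
shortest-cost path #2: 13→2→14→12 push 4 @ unit cost 18 (adds 72)
shortest-cost path #3: 13→14→12 push 9 @ unit cost 21 (adds 189)
shortest-cost path #4: 13→9→12 push 4 @ unit cost 21 (adds 84)
shortest-cost path #5: 13→2→7→12 push 4 @ unit cost 22 (adds 88)
shortest-cost path #6: 13→2→3→14→12 push 8 @ unit cost 25 (adds 200)
shortest-cost path #7: 13→2→7→1→6→12 push 1 @ unit cost 33 (adds 33)
total cost = 738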